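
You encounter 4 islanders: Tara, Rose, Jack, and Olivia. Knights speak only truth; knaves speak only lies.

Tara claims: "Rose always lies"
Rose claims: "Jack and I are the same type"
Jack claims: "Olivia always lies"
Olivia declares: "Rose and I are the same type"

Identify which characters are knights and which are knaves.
Tara is a knave.
Rose is a knight.
Jack is a knight.
Olivia is a knave.

Verification:
- Tara (knave) says "Rose always lies" - this is FALSE (a lie) because Rose is a knight.
- Rose (knight) says "Jack and I are the same type" - this is TRUE because Rose is a knight and Jack is a knight.
- Jack (knight) says "Olivia always lies" - this is TRUE because Olivia is a knave.
- Olivia (knave) says "Rose and I are the same type" - this is FALSE (a lie) because Olivia is a knave and Rose is a knight.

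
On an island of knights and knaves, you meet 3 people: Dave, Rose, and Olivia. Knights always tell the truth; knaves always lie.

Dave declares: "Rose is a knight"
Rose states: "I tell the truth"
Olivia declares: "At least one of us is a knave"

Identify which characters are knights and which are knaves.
Dave is a knave.
Rose is a knave.
Olivia is a knight.

Verification:
- Dave (knave) says "Rose is a knight" - this is FALSE (a lie) because Rose is a knave.
- Rose (knave) says "I tell the truth" - this is FALSE (a lie) because Rose is a knave.
- Olivia (knight) says "At least one of us is a knave" - this is TRUE because Dave and Rose are knaves.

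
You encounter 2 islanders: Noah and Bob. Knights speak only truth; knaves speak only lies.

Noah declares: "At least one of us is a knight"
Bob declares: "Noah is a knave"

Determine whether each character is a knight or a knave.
Noah is a knight.
Bob is a knave.

Verification:
- Noah (knight) says "At least one of us is a knight" - this is TRUE because Noah is a knight.
- Bob (knave) says "Noah is a knave" - this is FALSE (a lie) because Noah is a knight.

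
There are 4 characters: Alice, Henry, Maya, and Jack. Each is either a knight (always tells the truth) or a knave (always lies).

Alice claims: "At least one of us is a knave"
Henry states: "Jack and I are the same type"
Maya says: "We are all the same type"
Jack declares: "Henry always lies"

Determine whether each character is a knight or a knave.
Alice is a knight.
Henry is a knave.
Maya is a knave.
Jack is a knight.

Verification:
- Alice (knight) says "At least one of us is a knave" - this is TRUE because Henry and Maya are knaves.
- Henry (knave) says "Jack and I are the same type" - this is FALSE (a lie) because Henry is a knave and Jack is a knight.
- Maya (knave) says "We are all the same type" - this is FALSE (a lie) because Alice and Jack are knights and Henry and Maya are knaves.
- Jack (knight) says "Henry always lies" - this is TRUE because Henry is a knave.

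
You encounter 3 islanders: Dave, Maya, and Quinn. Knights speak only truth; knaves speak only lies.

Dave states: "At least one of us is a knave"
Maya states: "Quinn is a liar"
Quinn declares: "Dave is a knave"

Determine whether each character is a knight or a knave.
Dave is a knight.
Maya is a knight.
Quinn is a knave.

Verification:
- Dave (knight) says "At least one of us is a knave" - this is TRUE because Quinn is a knave.
- Maya (knight) says "Quinn is a liar" - this is TRUE because Quinn is a knave.
- Quinn (knave) says "Dave is a knave" - this is FALSE (a lie) because Dave is a knight.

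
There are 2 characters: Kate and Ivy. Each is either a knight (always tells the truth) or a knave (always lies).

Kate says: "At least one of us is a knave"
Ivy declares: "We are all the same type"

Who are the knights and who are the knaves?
Kate is a knight.
Ivy is a knave.

Verification:
- Kate (knight) says "At least one of us is a knave" - this is TRUE because Ivy is a knave.
- Ivy (knave) says "We are all the same type" - this is FALSE (a lie) because Kate is a knight and Ivy is a knave.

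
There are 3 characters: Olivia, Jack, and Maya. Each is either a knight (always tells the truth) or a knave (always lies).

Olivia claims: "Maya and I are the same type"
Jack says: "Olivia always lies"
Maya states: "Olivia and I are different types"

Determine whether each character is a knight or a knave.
Olivia is a knave.
Jack is a knight.
Maya is a knight.

Verification:
- Olivia (knave) says "Maya and I are the same type" - this is FALSE (a lie) because Olivia is a knave and Maya is a knight.
- Jack (knight) says "Olivia always lies" - this is TRUE because Olivia is a knave.
- Maya (knight) says "Olivia and I are different types" - this is TRUE because Maya is a knight and Olivia is a knave.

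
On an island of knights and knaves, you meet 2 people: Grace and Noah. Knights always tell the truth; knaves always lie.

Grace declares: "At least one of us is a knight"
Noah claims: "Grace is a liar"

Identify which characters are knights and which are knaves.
Grace is a knight.
Noah is a knave.

Verification:
- Grace (knight) says "At least one of us is a knight" - this is TRUE because Grace is a knight.
- Noah (knave) says "Grace is a liar" - this is FALSE (a lie) because Grace is a knight.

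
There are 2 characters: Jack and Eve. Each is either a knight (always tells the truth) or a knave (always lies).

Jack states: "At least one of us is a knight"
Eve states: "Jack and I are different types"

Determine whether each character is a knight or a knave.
Jack is a knave.
Eve is a knave.

Verification:
- Jack (knave) says "At least one of us is a knight" - this is FALSE (a lie) because no one is a knight.
- Eve (knave) says "Jack and I are different types" - this is FALSE (a lie) because Eve is a knave and Jack is a knave.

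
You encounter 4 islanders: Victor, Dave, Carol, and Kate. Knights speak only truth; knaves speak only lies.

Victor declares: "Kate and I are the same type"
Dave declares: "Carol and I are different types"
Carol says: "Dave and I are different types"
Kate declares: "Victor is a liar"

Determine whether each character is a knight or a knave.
Victor is a knave.
Dave is a knave.
Carol is a knave.
Kate is a knight.

Verification:
- Victor (knave) says "Kate and I are the same type" - this is FALSE (a lie) because Victor is a knave and Kate is a knight.
- Dave (knave) says "Carol and I are different types" - this is FALSE (a lie) because Dave is a knave and Carol is a knave.
- Carol (knave) says "Dave and I are different types" - this is FALSE (a lie) because Carol is a knave and Dave is a knave.
- Kate (knight) says "Victor is a liar" - this is TRUE because Victor is a knave.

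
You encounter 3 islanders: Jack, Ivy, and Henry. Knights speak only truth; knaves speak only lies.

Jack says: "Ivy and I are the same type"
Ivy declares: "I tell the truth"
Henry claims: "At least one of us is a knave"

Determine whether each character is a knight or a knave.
Jack is a knave.
Ivy is a knight.
Henry is a knight.

Verification:
- Jack (knave) says "Ivy and I are the same type" - this is FALSE (a lie) because Jack is a knave and Ivy is a knight.
- Ivy (knight) says "I tell the truth" - this is TRUE because Ivy is a knight.
- Henry (knight) says "At least one of us is a knave" - this is TRUE because Jack is a knave.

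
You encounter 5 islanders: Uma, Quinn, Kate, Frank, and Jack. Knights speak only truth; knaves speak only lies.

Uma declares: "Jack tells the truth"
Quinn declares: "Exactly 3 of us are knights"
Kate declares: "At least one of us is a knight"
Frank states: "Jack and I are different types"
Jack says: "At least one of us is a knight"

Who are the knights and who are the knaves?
Uma is a knave.
Quinn is a knave.
Kate is a knave.
Frank is a knave.
Jack is a knave.

Verification:
- Uma (knave) says "Jack tells the truth" - this is FALSE (a lie) because Jack is a knave.
- Quinn (knave) says "Exactly 3 of us are knights" - this is FALSE (a lie) because there are 0 knights.
- Kate (knave) says "At least one of us is a knight" - this is FALSE (a lie) because no one is a knight.
- Frank (knave) says "Jack and I are different types" - this is FALSE (a lie) because Frank is a knave and Jack is a knave.
- Jack (knave) says "At least one of us is a knight" - this is FALSE (a lie) because no one is a knight.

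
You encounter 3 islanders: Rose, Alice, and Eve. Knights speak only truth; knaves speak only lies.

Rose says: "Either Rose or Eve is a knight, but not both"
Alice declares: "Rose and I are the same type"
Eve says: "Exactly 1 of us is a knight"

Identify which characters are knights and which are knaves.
Rose is a knight.
Alice is a knight.
Eve is a knave.

Verification:
- Rose (knight) says "Either Rose or Eve is a knight, but not both" - this is TRUE because Rose is a knight and Eve is a knave.
- Alice (knight) says "Rose and I are the same type" - this is TRUE because Alice is a knight and Rose is a knight.
- Eve (knave) says "Exactly 1 of us is a knight" - this is FALSE (a lie) because there are 2 knights.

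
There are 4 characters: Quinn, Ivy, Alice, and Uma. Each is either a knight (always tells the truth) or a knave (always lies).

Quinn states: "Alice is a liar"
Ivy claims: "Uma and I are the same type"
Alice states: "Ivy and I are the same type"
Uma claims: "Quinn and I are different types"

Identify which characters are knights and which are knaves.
Quinn is a knave.
Ivy is a knight.
Alice is a knight.
Uma is a knight.

Verification:
- Quinn (knave) says "Alice is a liar" - this is FALSE (a lie) because Alice is a knight.
- Ivy (knight) says "Uma and I are the same type" - this is TRUE because Ivy is a knight and Uma is a knight.
- Alice (knight) says "Ivy and I are the same type" - this is TRUE because Alice is a knight and Ivy is a knight.
- Uma (knight) says "Quinn and I are different types" - this is TRUE because Uma is a knight and Quinn is a knave.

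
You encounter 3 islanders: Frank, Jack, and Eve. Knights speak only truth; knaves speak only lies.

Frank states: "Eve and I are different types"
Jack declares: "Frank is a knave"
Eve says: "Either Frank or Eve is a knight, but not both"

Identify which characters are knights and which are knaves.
Frank is a knave.
Jack is a knight.
Eve is a knave.

Verification:
- Frank (knave) says "Eve and I are different types" - this is FALSE (a lie) because Frank is a knave and Eve is a knave.
- Jack (knight) says "Frank is a knave" - this is TRUE because Frank is a knave.
- Eve (knave) says "Either Frank or Eve is a knight, but not both" - this is FALSE (a lie) because Frank is a knave and Eve is a knave.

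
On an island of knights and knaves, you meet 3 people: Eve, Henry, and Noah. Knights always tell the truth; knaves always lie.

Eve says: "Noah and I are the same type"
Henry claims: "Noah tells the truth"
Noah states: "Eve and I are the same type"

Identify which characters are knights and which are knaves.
Eve is a knight.
Henry is a knight.
Noah is a knight.

Verification:
- Eve (knight) says "Noah and I are the same type" - this is TRUE because Eve is a knight and Noah is a knight.
- Henry (knight) says "Noah tells the truth" - this is TRUE because Noah is a knight.
- Noah (knight) says "Eve and I are the same type" - this is TRUE because Noah is a knight and Eve is a knight.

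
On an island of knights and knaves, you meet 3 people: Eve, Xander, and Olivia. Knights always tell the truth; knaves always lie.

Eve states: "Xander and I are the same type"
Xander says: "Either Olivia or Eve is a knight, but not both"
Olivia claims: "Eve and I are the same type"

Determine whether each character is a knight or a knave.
Eve is a knight.
Xander is a knight.
Olivia is a knave.

Verification:
- Eve (knight) says "Xander and I are the same type" - this is TRUE because Eve is a knight and Xander is a knight.
- Xander (knight) says "Either Olivia or Eve is a knight, but not both" - this is TRUE because Olivia is a knave and Eve is a knight.
- Olivia (knave) says "Eve and I are the same type" - this is FALSE (a lie) because Olivia is a knave and Eve is a knight.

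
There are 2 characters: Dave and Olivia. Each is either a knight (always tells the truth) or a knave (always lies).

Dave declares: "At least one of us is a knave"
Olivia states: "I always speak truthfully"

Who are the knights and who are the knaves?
Dave is a knight.
Olivia is a knave.

Verification:
- Dave (knight) says "At least one of us is a knave" - this is TRUE because Olivia is a knave.
- Olivia (knave) says "I always speak truthfully" - this is FALSE (a lie) because Olivia is a knave.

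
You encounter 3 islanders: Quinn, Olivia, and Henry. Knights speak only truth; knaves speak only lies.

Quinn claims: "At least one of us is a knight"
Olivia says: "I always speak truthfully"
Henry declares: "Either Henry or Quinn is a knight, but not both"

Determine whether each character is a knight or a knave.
Quinn is a knave.
Olivia is a knave.
Henry is a knave.

Verification:
- Quinn (knave) says "At least one of us is a knight" - this is FALSE (a lie) because no one is a knight.
- Olivia (knave) says "I always speak truthfully" - this is FALSE (a lie) because Olivia is a knave.
- Henry (knave) says "Either Henry or Quinn is a knight, but not both" - this is FALSE (a lie) because Henry is a knave and Quinn is a knave.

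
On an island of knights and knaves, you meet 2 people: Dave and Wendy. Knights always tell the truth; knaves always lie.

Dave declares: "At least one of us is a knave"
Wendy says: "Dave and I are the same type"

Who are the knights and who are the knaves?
Dave is a knight.
Wendy is a knave.

Verification:
- Dave (knight) says "At least one of us is a knave" - this is TRUE because Wendy is a knave.
- Wendy (knave) says "Dave and I are the same type" - this is FALSE (a lie) because Wendy is a knave and Dave is a knight.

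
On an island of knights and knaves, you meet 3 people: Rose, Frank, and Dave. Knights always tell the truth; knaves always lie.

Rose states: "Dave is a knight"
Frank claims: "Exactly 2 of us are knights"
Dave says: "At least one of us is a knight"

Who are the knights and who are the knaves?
Rose is a knave.
Frank is a knave.
Dave is a knave.

Verification:
- Rose (knave) says "Dave is a knight" - this is FALSE (a lie) because Dave is a knave.
- Frank (knave) says "Exactly 2 of us are knights" - this is FALSE (a lie) because there are 0 knights.
- Dave (knave) says "At least one of us is a knight" - this is FALSE (a lie) because no one is a knight.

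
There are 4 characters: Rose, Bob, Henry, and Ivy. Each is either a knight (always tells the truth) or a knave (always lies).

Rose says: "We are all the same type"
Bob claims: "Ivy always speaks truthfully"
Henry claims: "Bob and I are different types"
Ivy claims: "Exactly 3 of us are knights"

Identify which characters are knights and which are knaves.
Rose is a knave.
Bob is a knave.
Henry is a knight.
Ivy is a knave.

Verification:
- Rose (knave) says "We are all the same type" - this is FALSE (a lie) because Henry is a knight and Rose, Bob, and Ivy are knaves.
- Bob (knave) says "Ivy always speaks truthfully" - this is FALSE (a lie) because Ivy is a knave.
- Henry (knight) says "Bob and I are different types" - this is TRUE because Henry is a knight and Bob is a knave.
- Ivy (knave) says "Exactly 3 of us are knights" - this is FALSE (a lie) because there are 1 knights.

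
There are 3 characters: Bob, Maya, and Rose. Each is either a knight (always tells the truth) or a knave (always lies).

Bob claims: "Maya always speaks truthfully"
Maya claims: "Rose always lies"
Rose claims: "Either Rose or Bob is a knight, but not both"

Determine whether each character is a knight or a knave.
Bob is a knave.
Maya is a knave.
Rose is a knight.

Verification:
- Bob (knave) says "Maya always speaks truthfully" - this is FALSE (a lie) because Maya is a knave.
- Maya (knave) says "Rose always lies" - this is FALSE (a lie) because Rose is a knight.
- Rose (knight) says "Either Rose or Bob is a knight, but not both" - this is TRUE because Rose is a knight and Bob is a knave.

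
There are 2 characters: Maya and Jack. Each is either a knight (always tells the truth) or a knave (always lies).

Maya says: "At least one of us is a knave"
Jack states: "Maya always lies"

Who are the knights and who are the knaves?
Maya is a knight.
Jack is a knave.

Verification:
- Maya (knight) says "At least one of us is a knave" - this is TRUE because Jack is a knave.
- Jack (knave) says "Maya always lies" - this is FALSE (a lie) because Maya is a knight.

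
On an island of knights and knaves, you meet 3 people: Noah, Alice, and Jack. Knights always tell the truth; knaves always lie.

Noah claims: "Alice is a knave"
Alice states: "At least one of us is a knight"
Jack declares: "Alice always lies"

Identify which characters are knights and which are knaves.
Noah is a knave.
Alice is a knight.
Jack is a knave.

Verification:
- Noah (knave) says "Alice is a knave" - this is FALSE (a lie) because Alice is a knight.
- Alice (knight) says "At least one of us is a knight" - this is TRUE because Alice is a knight.
- Jack (knave) says "Alice always lies" - this is FALSE (a lie) because Alice is a knight.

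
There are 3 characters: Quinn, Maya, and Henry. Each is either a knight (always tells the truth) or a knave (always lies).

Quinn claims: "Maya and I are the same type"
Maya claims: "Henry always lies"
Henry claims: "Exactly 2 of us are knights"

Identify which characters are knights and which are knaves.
Quinn is a knave.
Maya is a knight.
Henry is a knave.

Verification:
- Quinn (knave) says "Maya and I are the same type" - this is FALSE (a lie) because Quinn is a knave and Maya is a knight.
- Maya (knight) says "Henry always lies" - this is TRUE because Henry is a knave.
- Henry (knave) says "Exactly 2 of us are knights" - this is FALSE (a lie) because there are 1 knights.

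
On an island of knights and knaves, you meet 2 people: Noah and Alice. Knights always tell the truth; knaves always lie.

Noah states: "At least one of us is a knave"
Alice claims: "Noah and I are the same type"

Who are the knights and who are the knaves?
Noah is a knight.
Alice is a knave.

Verification:
- Noah (knight) says "At least one of us is a knave" - this is TRUE because Alice is a knave.
- Alice (knave) says "Noah and I are the same type" - this is FALSE (a lie) because Alice is a knave and Noah is a knight.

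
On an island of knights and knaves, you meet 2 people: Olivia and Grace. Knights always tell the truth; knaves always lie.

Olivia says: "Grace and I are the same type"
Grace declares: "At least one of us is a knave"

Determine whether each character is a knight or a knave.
Olivia is a knave.
Grace is a knight.

Verification:
- Olivia (knave) says "Grace and I are the same type" - this is FALSE (a lie) because Olivia is a knave and Grace is a knight.
- Grace (knight) says "At least one of us is a knave" - this is TRUE because Olivia is a knave.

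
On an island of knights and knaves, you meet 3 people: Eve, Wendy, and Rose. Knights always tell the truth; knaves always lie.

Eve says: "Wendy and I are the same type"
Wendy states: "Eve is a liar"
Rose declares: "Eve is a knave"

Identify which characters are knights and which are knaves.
Eve is a knave.
Wendy is a knight.
Rose is a knight.

Verification:
- Eve (knave) says "Wendy and I are the same type" - this is FALSE (a lie) because Eve is a knave and Wendy is a knight.
- Wendy (knight) says "Eve is a liar" - this is TRUE because Eve is a knave.
- Rose (knight) says "Eve is a knave" - this is TRUE because Eve is a knave.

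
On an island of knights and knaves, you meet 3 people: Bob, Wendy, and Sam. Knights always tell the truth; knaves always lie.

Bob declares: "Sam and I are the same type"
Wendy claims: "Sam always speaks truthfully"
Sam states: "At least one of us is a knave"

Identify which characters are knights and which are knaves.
Bob is a knave.
Wendy is a knight.
Sam is a knight.

Verification:
- Bob (knave) says "Sam and I are the same type" - this is FALSE (a lie) because Bob is a knave and Sam is a knight.
- Wendy (knight) says "Sam always speaks truthfully" - this is TRUE because Sam is a knight.
- Sam (knight) says "At least one of us is a knave" - this is TRUE because Bob is a knave.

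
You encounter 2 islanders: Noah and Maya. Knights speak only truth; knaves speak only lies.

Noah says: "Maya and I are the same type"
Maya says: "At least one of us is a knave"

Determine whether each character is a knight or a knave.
Noah is a knave.
Maya is a knight.

Verification:
- Noah (knave) says "Maya and I are the same type" - this is FALSE (a lie) because Noah is a knave and Maya is a knight.
- Maya (knight) says "At least one of us is a knave" - this is TRUE because Noah is a knave.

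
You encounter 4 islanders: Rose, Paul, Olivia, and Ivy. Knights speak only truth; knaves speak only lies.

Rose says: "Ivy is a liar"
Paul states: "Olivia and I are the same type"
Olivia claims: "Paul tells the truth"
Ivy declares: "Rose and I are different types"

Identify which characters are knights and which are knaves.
Rose is a knave.
Paul is a knight.
Olivia is a knight.
Ivy is a knight.

Verification:
- Rose (knave) says "Ivy is a liar" - this is FALSE (a lie) because Ivy is a knight.
- Paul (knight) says "Olivia and I are the same type" - this is TRUE because Paul is a knight and Olivia is a knight.
- Olivia (knight) says "Paul tells the truth" - this is TRUE because Paul is a knight.
- Ivy (knight) says "Rose and I are different types" - this is TRUE because Ivy is a knight and Rose is a knave.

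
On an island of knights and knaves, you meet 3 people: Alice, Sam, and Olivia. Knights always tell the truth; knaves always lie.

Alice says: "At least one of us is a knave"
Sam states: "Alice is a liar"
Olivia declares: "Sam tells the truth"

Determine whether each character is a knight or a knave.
Alice is a knight.
Sam is a knave.
Olivia is a knave.

Verification:
- Alice (knight) says "At least one of us is a knave" - this is TRUE because Sam and Olivia are knaves.
- Sam (knave) says "Alice is a liar" - this is FALSE (a lie) because Alice is a knight.
- Olivia (knave) says "Sam tells the truth" - this is FALSE (a lie) because Sam is a knave.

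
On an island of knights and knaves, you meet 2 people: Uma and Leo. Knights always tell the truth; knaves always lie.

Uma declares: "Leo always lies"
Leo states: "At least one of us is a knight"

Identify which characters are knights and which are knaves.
Uma is a knave.
Leo is a knight.

Verification:
- Uma (knave) says "Leo always lies" - this is FALSE (a lie) because Leo is a knight.
- Leo (knight) says "At least one of us is a knight" - this is TRUE because Leo is a knight.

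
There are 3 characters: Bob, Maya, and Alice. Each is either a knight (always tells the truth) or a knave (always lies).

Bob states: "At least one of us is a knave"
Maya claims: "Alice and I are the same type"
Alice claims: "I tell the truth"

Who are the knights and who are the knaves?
Bob is a knight.
Maya is a knave.
Alice is a knight.

Verification:
- Bob (knight) says "At least one of us is a knave" - this is TRUE because Maya is a knave.
- Maya (knave) says "Alice and I are the same type" - this is FALSE (a lie) because Maya is a knave and Alice is a knight.
- Alice (knight) says "I tell the truth" - this is TRUE because Alice is a knight.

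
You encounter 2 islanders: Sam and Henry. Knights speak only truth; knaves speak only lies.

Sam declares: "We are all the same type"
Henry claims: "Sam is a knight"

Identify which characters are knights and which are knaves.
Sam is a knight.
Henry is a knight.

Verification:
- Sam (knight) says "We are all the same type" - this is TRUE because Sam and Henry are knights.
- Henry (knight) says "Sam is a knight" - this is TRUE because Sam is a knight.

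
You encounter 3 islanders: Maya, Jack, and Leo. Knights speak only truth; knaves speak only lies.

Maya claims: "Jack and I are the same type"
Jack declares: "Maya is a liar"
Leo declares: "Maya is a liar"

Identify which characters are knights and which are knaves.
Maya is a knave.
Jack is a knight.
Leo is a knight.

Verification:
- Maya (knave) says "Jack and I are the same type" - this is FALSE (a lie) because Maya is a knave and Jack is a knight.
- Jack (knight) says "Maya is a liar" - this is TRUE because Maya is a knave.
- Leo (knight) says "Maya is a liar" - this is TRUE because Maya is a knave.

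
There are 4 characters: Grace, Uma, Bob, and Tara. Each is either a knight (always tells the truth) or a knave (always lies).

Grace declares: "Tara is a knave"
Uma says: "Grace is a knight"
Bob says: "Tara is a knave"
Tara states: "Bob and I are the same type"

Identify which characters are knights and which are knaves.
Grace is a knight.
Uma is a knight.
Bob is a knight.
Tara is a knave.

Verification:
- Grace (knight) says "Tara is a knave" - this is TRUE because Tara is a knave.
- Uma (knight) says "Grace is a knight" - this is TRUE because Grace is a knight.
- Bob (knight) says "Tara is a knave" - this is TRUE because Tara is a knave.
- Tara (knave) says "Bob and I are the same type" - this is FALSE (a lie) because Tara is a knave and Bob is a knight.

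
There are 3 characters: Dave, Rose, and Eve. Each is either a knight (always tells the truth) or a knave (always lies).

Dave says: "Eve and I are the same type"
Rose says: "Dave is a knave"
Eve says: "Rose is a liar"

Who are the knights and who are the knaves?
Dave is a knight.
Rose is a knave.
Eve is a knight.

Verification:
- Dave (knight) says "Eve and I are the same type" - this is TRUE because Dave is a knight and Eve is a knight.
- Rose (knave) says "Dave is a knave" - this is FALSE (a lie) because Dave is a knight.
- Eve (knight) says "Rose is a liar" - this is TRUE because Rose is a knave.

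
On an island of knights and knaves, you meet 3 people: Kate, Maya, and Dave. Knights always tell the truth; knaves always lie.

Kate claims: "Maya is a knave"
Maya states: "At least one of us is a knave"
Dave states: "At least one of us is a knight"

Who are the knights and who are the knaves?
Kate is a knave.
Maya is a knight.
Dave is a knight.

Verification:
- Kate (knave) says "Maya is a knave" - this is FALSE (a lie) because Maya is a knight.
- Maya (knight) says "At least one of us is a knave" - this is TRUE because Kate is a knave.
- Dave (knight) says "At least one of us is a knight" - this is TRUE because Maya and Dave are knights.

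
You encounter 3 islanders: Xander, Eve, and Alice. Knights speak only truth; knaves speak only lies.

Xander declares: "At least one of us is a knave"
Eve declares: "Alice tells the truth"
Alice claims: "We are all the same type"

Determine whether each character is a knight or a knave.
Xander is a knight.
Eve is a knave.
Alice is a knave.

Verification:
- Xander (knight) says "At least one of us is a knave" - this is TRUE because Eve and Alice are knaves.
- Eve (knave) says "Alice tells the truth" - this is FALSE (a lie) because Alice is a knave.
- Alice (knave) says "We are all the same type" - this is FALSE (a lie) because Xander is a knight and Eve and Alice are knaves.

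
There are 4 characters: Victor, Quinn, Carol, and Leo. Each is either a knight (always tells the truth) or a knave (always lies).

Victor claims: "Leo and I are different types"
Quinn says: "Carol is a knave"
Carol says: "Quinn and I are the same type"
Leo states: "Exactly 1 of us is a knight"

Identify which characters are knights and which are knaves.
Victor is a knight.
Quinn is a knight.
Carol is a knave.
Leo is a knave.

Verification:
- Victor (knight) says "Leo and I are different types" - this is TRUE because Victor is a knight and Leo is a knave.
- Quinn (knight) says "Carol is a knave" - this is TRUE because Carol is a knave.
- Carol (knave) says "Quinn and I are the same type" - this is FALSE (a lie) because Carol is a knave and Quinn is a knight.
- Leo (knave) says "Exactly 1 of us is a knight" - this is FALSE (a lie) because there are 2 knights.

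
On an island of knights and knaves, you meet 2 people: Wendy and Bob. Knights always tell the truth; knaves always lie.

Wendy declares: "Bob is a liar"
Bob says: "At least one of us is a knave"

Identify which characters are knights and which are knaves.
Wendy is a knave.
Bob is a knight.

Verification:
- Wendy (knave) says "Bob is a liar" - this is FALSE (a lie) because Bob is a knight.
- Bob (knight) says "At least one of us is a knave" - this is TRUE because Wendy is a knave.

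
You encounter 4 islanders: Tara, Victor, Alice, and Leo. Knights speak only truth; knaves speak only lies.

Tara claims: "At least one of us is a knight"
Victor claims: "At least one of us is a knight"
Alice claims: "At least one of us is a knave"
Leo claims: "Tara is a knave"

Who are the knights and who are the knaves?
Tara is a knight.
Victor is a knight.
Alice is a knight.
Leo is a knave.

Verification:
- Tara (knight) says "At least one of us is a knight" - this is TRUE because Tara, Victor, and Alice are knights.
- Victor (knight) says "At least one of us is a knight" - this is TRUE because Tara, Victor, and Alice are knights.
- Alice (knight) says "At least one of us is a knave" - this is TRUE because Leo is a knave.
- Leo (knave) says "Tara is a knave" - this is FALSE (a lie) because Tara is a knight.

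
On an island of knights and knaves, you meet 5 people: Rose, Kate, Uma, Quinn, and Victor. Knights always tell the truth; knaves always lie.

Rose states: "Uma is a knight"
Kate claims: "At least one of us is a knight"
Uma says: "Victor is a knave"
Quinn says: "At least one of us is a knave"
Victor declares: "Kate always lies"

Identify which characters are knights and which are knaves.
Rose is a knight.
Kate is a knight.
Uma is a knight.
Quinn is a knight.
Victor is a knave.

Verification:
- Rose (knight) says "Uma is a knight" - this is TRUE because Uma is a knight.
- Kate (knight) says "At least one of us is a knight" - this is TRUE because Rose, Kate, Uma, and Quinn are knights.
- Uma (knight) says "Victor is a knave" - this is TRUE because Victor is a knave.
- Quinn (knight) says "At least one of us is a knave" - this is TRUE because Victor is a knave.
- Victor (knave) says "Kate always lies" - this is FALSE (a lie) because Kate is a knight.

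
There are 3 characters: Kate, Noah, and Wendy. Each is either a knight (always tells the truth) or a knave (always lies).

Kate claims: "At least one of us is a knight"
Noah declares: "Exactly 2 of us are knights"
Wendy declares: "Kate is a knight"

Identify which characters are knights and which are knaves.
Kate is a knave.
Noah is a knave.
Wendy is a knave.

Verification:
- Kate (knave) says "At least one of us is a knight" - this is FALSE (a lie) because no one is a knight.
- Noah (knave) says "Exactly 2 of us are knights" - this is FALSE (a lie) because there are 0 knights.
- Wendy (knave) says "Kate is a knight" - this is FALSE (a lie) because Kate is a knave.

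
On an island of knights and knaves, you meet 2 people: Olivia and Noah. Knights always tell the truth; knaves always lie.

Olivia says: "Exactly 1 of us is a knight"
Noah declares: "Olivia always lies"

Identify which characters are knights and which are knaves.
Olivia is a knight.
Noah is a knave.

Verification:
- Olivia (knight) says "Exactly 1 of us is a knight" - this is TRUE because there are 1 knights.
- Noah (knave) says "Olivia always lies" - this is FALSE (a lie) because Olivia is a knight.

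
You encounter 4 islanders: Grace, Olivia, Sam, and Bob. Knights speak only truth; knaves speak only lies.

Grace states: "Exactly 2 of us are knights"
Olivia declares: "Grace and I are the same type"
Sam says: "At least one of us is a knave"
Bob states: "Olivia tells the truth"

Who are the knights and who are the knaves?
Grace is a knight.
Olivia is a knave.
Sam is a knight.
Bob is a knave.

Verification:
- Grace (knight) says "Exactly 2 of us are knights" - this is TRUE because there are 2 knights.
- Olivia (knave) says "Grace and I are the same type" - this is FALSE (a lie) because Olivia is a knave and Grace is a knight.
- Sam (knight) says "At least one of us is a knave" - this is TRUE because Olivia and Bob are knaves.
- Bob (knave) says "Olivia tells the truth" - this is FALSE (a lie) because Olivia is a knave.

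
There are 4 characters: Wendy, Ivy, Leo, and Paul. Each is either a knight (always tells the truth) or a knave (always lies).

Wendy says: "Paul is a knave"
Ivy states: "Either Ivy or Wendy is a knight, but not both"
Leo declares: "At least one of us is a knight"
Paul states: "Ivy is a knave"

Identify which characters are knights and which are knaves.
Wendy is a knave.
Ivy is a knave.
Leo is a knight.
Paul is a knight.

Verification:
- Wendy (knave) says "Paul is a knave" - this is FALSE (a lie) because Paul is a knight.
- Ivy (knave) says "Either Ivy or Wendy is a knight, but not both" - this is FALSE (a lie) because Ivy is a knave and Wendy is a knave.
- Leo (knight) says "At least one of us is a knight" - this is TRUE because Leo and Paul are knights.
- Paul (knight) says "Ivy is a knave" - this is TRUE because Ivy is a knave.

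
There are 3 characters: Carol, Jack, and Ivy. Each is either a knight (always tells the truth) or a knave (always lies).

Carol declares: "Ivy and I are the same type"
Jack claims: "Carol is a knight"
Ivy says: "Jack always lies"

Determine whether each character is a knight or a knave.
Carol is a knave.
Jack is a knave.
Ivy is a knight.

Verification:
- Carol (knave) says "Ivy and I are the same type" - this is FALSE (a lie) because Carol is a knave and Ivy is a knight.
- Jack (knave) says "Carol is a knight" - this is FALSE (a lie) because Carol is a knave.
- Ivy (knight) says "Jack always lies" - this is TRUE because Jack is a knave.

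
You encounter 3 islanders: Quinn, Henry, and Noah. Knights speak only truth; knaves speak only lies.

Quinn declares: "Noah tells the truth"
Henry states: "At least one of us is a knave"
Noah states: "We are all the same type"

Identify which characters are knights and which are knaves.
Quinn is a knave.
Henry is a knight.
Noah is a knave.

Verification:
- Quinn (knave) says "Noah tells the truth" - this is FALSE (a lie) because Noah is a knave.
- Henry (knight) says "At least one of us is a knave" - this is TRUE because Quinn and Noah are knaves.
- Noah (knave) says "We are all the same type" - this is FALSE (a lie) because Henry is a knight and Quinn and Noah are knaves.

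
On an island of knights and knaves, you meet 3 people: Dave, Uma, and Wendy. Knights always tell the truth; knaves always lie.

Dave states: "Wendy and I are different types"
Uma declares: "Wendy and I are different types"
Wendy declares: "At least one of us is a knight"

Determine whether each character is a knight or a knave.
Dave is a knave.
Uma is a knave.
Wendy is a knave.

Verification:
- Dave (knave) says "Wendy and I are different types" - this is FALSE (a lie) because Dave is a knave and Wendy is a knave.
- Uma (knave) says "Wendy and I are different types" - this is FALSE (a lie) because Uma is a knave and Wendy is a knave.
- Wendy (knave) says "At least one of us is a knight" - this is FALSE (a lie) because no one is a knight.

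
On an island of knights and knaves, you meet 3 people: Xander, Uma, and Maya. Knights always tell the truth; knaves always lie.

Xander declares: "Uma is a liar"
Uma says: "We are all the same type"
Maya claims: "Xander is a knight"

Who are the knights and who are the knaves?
Xander is a knight.
Uma is a knave.
Maya is a knight.

Verification:
- Xander (knight) says "Uma is a liar" - this is TRUE because Uma is a knave.
- Uma (knave) says "We are all the same type" - this is FALSE (a lie) because Xander and Maya are knights and Uma is a knave.
- Maya (knight) says "Xander is a knight" - this is TRUE because Xander is a knight.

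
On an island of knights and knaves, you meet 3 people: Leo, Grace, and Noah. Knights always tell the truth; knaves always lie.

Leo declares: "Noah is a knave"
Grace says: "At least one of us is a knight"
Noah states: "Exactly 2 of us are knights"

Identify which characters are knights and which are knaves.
Leo is a knave.
Grace is a knight.
Noah is a knight.

Verification:
- Leo (knave) says "Noah is a knave" - this is FALSE (a lie) because Noah is a knight.
- Grace (knight) says "At least one of us is a knight" - this is TRUE because Grace and Noah are knights.
- Noah (knight) says "Exactly 2 of us are knights" - this is TRUE because there are 2 knights.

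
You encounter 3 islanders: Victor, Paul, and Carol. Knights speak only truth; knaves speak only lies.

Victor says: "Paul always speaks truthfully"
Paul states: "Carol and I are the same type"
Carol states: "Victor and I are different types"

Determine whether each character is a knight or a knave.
Victor is a knave.
Paul is a knave.
Carol is a knight.

Verification:
- Victor (knave) says "Paul always speaks truthfully" - this is FALSE (a lie) because Paul is a knave.
- Paul (knave) says "Carol and I are the same type" - this is FALSE (a lie) because Paul is a knave and Carol is a knight.
- Carol (knight) says "Victor and I are different types" - this is TRUE because Carol is a knight and Victor is a knave.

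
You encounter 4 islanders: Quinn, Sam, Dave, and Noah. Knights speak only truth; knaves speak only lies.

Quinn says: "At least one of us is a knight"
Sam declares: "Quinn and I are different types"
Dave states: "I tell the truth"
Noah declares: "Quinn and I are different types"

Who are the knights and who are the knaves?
Quinn is a knave.
Sam is a knave.
Dave is a knave.
Noah is a knave.

Verification:
- Quinn (knave) says "At least one of us is a knight" - this is FALSE (a lie) because no one is a knight.
- Sam (knave) says "Quinn and I are different types" - this is FALSE (a lie) because Sam is a knave and Quinn is a knave.
- Dave (knave) says "I tell the truth" - this is FALSE (a lie) because Dave is a knave.
- Noah (knave) says "Quinn and I are different types" - this is FALSE (a lie) because Noah is a knave and Quinn is a knave.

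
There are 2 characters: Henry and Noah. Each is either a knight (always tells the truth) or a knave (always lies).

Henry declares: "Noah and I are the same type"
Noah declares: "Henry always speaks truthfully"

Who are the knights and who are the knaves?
Henry is a knight.
Noah is a knight.

Verification:
- Henry (knight) says "Noah and I are the same type" - this is TRUE because Henry is a knight and Noah is a knight.
- Noah (knight) says "Henry always speaks truthfully" - this is TRUE because Henry is a knight.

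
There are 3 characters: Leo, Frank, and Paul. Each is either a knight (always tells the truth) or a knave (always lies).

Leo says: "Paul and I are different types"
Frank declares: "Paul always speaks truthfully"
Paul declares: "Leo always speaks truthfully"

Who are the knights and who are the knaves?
Leo is a knave.
Frank is a knave.
Paul is a knave.

Verification:
- Leo (knave) says "Paul and I are different types" - this is FALSE (a lie) because Leo is a knave and Paul is a knave.
- Frank (knave) says "Paul always speaks truthfully" - this is FALSE (a lie) because Paul is a knave.
- Paul (knave) says "Leo always speaks truthfully" - this is FALSE (a lie) because Leo is a knave.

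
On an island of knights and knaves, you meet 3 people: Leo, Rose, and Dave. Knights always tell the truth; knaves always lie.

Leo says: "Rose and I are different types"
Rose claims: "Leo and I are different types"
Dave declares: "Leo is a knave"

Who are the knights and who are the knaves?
Leo is a knave.
Rose is a knave.
Dave is a knight.

Verification:
- Leo (knave) says "Rose and I are different types" - this is FALSE (a lie) because Leo is a knave and Rose is a knave.
- Rose (knave) says "Leo and I are different types" - this is FALSE (a lie) because Rose is a knave and Leo is a knave.
- Dave (knight) says "Leo is a knave" - this is TRUE because Leo is a knave.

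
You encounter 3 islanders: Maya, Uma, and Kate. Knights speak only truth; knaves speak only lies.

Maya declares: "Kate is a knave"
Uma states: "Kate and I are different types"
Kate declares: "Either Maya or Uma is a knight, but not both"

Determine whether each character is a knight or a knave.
Maya is a knight.
Uma is a knight.
Kate is a knave.

Verification:
- Maya (knight) says "Kate is a knave" - this is TRUE because Kate is a knave.
- Uma (knight) says "Kate and I are different types" - this is TRUE because Uma is a knight and Kate is a knave.
- Kate (knave) says "Either Maya or Uma is a knight, but not both" - this is FALSE (a lie) because Maya is a knight and Uma is a knight.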